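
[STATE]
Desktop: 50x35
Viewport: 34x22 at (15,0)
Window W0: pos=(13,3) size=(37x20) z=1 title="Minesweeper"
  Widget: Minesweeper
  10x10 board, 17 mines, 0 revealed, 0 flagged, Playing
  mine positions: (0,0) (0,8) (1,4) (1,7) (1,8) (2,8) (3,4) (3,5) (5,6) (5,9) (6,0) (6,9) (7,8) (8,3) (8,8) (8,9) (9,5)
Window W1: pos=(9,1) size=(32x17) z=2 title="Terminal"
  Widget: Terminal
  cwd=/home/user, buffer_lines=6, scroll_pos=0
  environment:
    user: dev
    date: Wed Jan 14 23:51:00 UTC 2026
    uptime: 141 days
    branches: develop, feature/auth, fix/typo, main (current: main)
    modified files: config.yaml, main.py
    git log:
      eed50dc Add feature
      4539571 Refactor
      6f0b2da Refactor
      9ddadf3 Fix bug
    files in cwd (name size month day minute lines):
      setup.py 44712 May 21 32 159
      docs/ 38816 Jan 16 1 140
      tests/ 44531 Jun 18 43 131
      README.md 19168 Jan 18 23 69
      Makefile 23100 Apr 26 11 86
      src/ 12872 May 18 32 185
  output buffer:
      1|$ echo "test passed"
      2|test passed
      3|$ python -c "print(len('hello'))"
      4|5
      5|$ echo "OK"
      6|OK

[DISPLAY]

                                  
━━━━━━━━━━━━━━━━━━━━━━━━━┓        
inal                     ┃        
─────────────────────────┨━━━━━━━━
o "test passed"          ┃        
passed                   ┃────────
hon -c "print(len('hello'┃        
                         ┃        
o "OK"                   ┃        
                         ┃        
                         ┃        
                         ┃        
                         ┃        
                         ┃        
                         ┃        
                         ┃        
                         ┃        
━━━━━━━━━━━━━━━━━━━━━━━━━┛        
                                  
                                  
                                  
                                  


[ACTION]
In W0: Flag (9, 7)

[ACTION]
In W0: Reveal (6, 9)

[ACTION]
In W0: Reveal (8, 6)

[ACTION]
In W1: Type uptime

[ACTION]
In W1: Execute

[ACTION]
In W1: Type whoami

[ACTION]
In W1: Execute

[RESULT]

                                  
━━━━━━━━━━━━━━━━━━━━━━━━━┓        
inal                     ┃        
─────────────────────────┨━━━━━━━━
o "test passed"          ┃        
passed                   ┃────────
hon -c "print(len('hello'┃        
                         ┃        
o "OK"                   ┃        
                         ┃        
ime                      ┃        
0  up 141 days           ┃        
ami                      ┃        
                         ┃        
                         ┃        
                         ┃        
                         ┃        
━━━━━━━━━━━━━━━━━━━━━━━━━┛        
                                  
                                  
                                  
                                  


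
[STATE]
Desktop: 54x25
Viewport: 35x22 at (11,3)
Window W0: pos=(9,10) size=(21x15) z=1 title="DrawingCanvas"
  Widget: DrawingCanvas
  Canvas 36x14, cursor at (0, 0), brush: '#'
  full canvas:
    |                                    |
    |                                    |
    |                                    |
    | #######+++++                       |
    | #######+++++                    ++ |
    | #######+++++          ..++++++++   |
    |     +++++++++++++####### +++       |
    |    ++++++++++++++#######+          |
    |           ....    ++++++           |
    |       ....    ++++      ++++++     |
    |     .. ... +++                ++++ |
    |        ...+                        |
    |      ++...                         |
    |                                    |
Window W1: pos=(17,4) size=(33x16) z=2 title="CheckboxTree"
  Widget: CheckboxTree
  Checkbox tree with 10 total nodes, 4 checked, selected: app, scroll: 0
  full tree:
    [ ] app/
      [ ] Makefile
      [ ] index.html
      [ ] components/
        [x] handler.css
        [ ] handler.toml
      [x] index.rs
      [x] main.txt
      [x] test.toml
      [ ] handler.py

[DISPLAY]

                                   
      ┏━━━━━━━━━━━━━━━━━━━━━━━━━━━━
      ┃ CheckboxTree               
      ┠────────────────────────────
      ┃>[-] app/                   
      ┃   [ ] Makefile             
      ┃   [ ] index.html           
━━━━━━┃   [-] components/          
Drawin┃     [x] handler.css        
──────┃     [ ] handler.toml       
      ┃   [x] index.rs             
      ┃   [x] main.txt             
      ┃   [x] test.toml            
######┃   [ ] handler.py           
######┃                            
######┃                            
    ++┗━━━━━━━━━━━━━━━━━━━━━━━━━━━━
   ++++++++++++++#┃                
          ....    ┃                
      ....    ++++┃                
    .. ... +++    ┃                
━━━━━━━━━━━━━━━━━━┛                


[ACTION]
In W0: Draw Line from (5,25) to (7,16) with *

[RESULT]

                                   
      ┏━━━━━━━━━━━━━━━━━━━━━━━━━━━━
      ┃ CheckboxTree               
      ┠────────────────────────────
      ┃>[-] app/                   
      ┃   [ ] Makefile             
      ┃   [ ] index.html           
━━━━━━┃   [-] components/          
Drawin┃     [x] handler.css        
──────┃     [ ] handler.toml       
      ┃   [x] index.rs             
      ┃   [x] main.txt             
      ┃   [x] test.toml            
######┃   [ ] handler.py           
######┃                            
######┃                            
    ++┗━━━━━━━━━━━━━━━━━━━━━━━━━━━━
   ++++++++++++***┃                
          ....    ┃                
      ....    ++++┃                
    .. ... +++    ┃                
━━━━━━━━━━━━━━━━━━┛                


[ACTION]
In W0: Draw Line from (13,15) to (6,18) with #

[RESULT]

                                   
      ┏━━━━━━━━━━━━━━━━━━━━━━━━━━━━
      ┃ CheckboxTree               
      ┠────────────────────────────
      ┃>[-] app/                   
      ┃   [ ] Makefile             
      ┃   [ ] index.html           
━━━━━━┃   [-] components/          
Drawin┃     [x] handler.css        
──────┃     [ ] handler.toml       
      ┃   [x] index.rs             
      ┃   [x] main.txt             
      ┃   [x] test.toml            
######┃   [ ] handler.py           
######┃                            
######┃                            
    ++┗━━━━━━━━━━━━━━━━━━━━━━━━━━━━
   ++++++++++++**#┃                
          ....  # ┃                
      ....    ++#+┃                
    .. ... +++ #  ┃                
━━━━━━━━━━━━━━━━━━┛                


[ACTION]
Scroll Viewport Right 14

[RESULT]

                                   
━━━━━━━━━━━━━━━━━━━━━━━━━━━━━━┓    
CheckboxTree                  ┃    
──────────────────────────────┨    
[-] app/                      ┃    
  [ ] Makefile                ┃    
  [ ] index.html              ┃    
  [-] components/             ┃    
    [x] handler.css           ┃    
    [ ] handler.toml          ┃    
  [x] index.rs                ┃    
  [x] main.txt                ┃    
  [x] test.toml               ┃    
  [ ] handler.py              ┃    
                              ┃    
                              ┃    
━━━━━━━━━━━━━━━━━━━━━━━━━━━━━━┛    
+++++++**#┃                        
  ....  # ┃                        
..    ++#+┃                        
.. +++ #  ┃                        
━━━━━━━━━━┛                        


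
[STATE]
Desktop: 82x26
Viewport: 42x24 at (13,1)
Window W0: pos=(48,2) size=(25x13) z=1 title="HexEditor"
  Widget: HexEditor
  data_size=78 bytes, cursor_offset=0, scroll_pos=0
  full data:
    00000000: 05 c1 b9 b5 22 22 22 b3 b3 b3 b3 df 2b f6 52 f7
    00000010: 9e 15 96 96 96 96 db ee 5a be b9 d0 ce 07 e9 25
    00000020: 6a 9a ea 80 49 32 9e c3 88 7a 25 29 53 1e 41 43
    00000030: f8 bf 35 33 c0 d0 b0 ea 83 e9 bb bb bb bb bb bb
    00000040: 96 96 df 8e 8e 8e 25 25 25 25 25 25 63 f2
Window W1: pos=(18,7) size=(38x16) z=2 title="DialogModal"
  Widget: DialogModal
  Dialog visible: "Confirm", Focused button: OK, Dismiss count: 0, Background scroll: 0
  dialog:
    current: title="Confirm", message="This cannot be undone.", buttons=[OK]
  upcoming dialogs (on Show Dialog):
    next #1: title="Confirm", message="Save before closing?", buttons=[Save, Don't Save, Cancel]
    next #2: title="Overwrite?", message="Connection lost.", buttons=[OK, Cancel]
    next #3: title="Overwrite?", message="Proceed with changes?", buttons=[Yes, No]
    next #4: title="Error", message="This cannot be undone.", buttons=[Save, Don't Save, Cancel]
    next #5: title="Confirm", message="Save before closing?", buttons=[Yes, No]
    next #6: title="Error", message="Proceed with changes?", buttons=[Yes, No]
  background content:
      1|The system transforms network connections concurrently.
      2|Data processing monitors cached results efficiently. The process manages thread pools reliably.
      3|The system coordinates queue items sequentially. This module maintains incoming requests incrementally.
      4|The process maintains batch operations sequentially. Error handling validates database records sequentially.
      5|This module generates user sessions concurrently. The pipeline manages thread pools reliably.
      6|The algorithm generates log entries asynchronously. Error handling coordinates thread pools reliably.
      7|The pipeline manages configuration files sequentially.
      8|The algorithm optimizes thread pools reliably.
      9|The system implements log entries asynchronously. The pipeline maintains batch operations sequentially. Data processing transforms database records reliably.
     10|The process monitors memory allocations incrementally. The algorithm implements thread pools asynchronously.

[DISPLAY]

                                          
                                   ┏━━━━━━
                                   ┃ HexEd
                                   ┠──────
                                   ┃000000
                                   ┃000000
     ┏━━━━━━━━━━━━━━━━━━━━━━━━━━━━━━━━━━━━
     ┃ DialogModal                        
     ┠────────────────────────────────────
     ┃The system transforms network connec
     ┃Data processing monitors cached resu
     ┃The system coordinates queue items s
     ┃The p┌────────────────────────┐ratio
     ┃This │        Confirm         │ions 
     ┃The a│ This cannot be undone. │ries 
     ┃The p│          [OK]          │ion f
     ┃The a└────────────────────────┘pools
     ┃The system implements log entries as
     ┃The process monitors memory allocati
     ┃                                    
     ┃                                    
     ┗━━━━━━━━━━━━━━━━━━━━━━━━━━━━━━━━━━━━
                                          
                                          


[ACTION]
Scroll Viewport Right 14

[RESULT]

                                          
                     ┏━━━━━━━━━━━━━━━━━━━━
                     ┃ HexEditor          
                     ┠────────────────────
                     ┃00000000  05 c1 b9 b
                     ┃00000010  9e 15 96 9
━━━━━━━━━━━━━━━━━━━━━━━━━━━━┓0  6a 9a ea 8
odal                        ┃0  f8 bf 35 3
────────────────────────────┨0  96 96 df 8
em transforms network connec┃             
cessing monitors cached resu┃             
em coordinates queue items s┃             
──────────────────────┐ratio┃             
      Confirm         │ions ┃━━━━━━━━━━━━━
his cannot be undone. │ries ┃             
        [OK]          │ion f┃             
──────────────────────┘pools┃             
em implements log entries as┃             
ess monitors memory allocati┃             
                            ┃             
                            ┃             
━━━━━━━━━━━━━━━━━━━━━━━━━━━━┛             
                                          
                                          


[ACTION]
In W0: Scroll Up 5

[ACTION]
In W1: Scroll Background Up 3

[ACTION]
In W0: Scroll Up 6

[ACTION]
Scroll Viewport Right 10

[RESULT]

                                          
           ┏━━━━━━━━━━━━━━━━━━━━━━━┓      
           ┃ HexEditor             ┃      
           ┠───────────────────────┨      
           ┃00000000  05 c1 b9 b5 2┃      
           ┃00000010  9e 15 96 96 9┃      
━━━━━━━━━━━━━━━━━━┓0  6a 9a ea 80 4┃      
                  ┃0  f8 bf 35 33 c┃      
──────────────────┨0  96 96 df 8e 8┃      
rms network connec┃                ┃      
nitors cached resu┃                ┃      
ates queue items s┃                ┃      
────────────┐ratio┃                ┃      
irm         │ions ┃━━━━━━━━━━━━━━━━┛      
 be undone. │ries ┃                       
K]          │ion f┃                       
────────────┘pools┃                       
nts log entries as┃                       
rs memory allocati┃                       
                  ┃                       
                  ┃                       
━━━━━━━━━━━━━━━━━━┛                       
                                          
                                          


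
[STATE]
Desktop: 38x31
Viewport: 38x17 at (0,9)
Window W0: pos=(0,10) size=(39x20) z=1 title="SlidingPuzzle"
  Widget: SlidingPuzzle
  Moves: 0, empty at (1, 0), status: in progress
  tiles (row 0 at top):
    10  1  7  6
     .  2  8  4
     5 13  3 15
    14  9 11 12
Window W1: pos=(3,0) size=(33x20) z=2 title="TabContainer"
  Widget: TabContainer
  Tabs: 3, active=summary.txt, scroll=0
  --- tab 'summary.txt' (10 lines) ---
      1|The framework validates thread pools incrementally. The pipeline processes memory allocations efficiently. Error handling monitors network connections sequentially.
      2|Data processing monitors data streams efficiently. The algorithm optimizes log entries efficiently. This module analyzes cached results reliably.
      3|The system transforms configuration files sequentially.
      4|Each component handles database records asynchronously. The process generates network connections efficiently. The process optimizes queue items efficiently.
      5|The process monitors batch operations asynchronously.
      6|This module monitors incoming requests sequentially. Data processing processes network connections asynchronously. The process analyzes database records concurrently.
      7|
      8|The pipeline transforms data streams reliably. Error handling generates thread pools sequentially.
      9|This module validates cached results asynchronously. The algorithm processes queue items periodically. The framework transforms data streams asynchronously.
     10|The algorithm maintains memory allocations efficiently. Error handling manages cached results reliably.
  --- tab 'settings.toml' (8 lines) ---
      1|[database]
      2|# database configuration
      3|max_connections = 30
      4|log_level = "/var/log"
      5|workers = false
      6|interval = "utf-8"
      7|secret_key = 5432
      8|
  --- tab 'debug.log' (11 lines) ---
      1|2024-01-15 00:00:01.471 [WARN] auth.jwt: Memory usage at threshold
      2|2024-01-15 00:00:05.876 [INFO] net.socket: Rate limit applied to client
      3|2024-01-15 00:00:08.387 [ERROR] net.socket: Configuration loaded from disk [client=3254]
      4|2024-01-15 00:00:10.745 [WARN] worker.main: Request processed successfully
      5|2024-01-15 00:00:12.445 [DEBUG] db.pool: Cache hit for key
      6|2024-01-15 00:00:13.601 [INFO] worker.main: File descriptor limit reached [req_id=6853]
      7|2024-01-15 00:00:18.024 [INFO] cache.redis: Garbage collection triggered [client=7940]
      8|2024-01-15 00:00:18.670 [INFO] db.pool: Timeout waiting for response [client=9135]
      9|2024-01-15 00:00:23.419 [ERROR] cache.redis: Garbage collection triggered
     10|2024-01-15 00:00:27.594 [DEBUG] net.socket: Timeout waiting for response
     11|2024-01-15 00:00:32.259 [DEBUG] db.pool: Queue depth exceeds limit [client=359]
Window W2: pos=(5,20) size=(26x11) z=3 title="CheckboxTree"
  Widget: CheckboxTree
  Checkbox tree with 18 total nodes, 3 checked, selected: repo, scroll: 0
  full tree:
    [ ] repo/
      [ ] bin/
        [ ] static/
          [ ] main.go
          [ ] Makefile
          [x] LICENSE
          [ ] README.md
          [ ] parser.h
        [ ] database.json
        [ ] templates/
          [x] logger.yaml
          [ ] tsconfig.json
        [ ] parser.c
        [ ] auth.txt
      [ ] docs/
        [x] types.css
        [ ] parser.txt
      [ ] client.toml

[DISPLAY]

   ┃The process monitors batch oper┃  
┏━━┃This module monitors incoming r┃━━
┃ S┃                               ┃  
┠──┃The pipeline transforms data st┃──
┃┌─┃This module validates cached re┃  
┃│ ┃The algorithm maintains memory ┃  
┃├─┃                               ┃  
┃│ ┃                               ┃  
┃├─┃                               ┃  
┃│ ┃                               ┃  
┃├─┗━━━━━━━━━━━━━━━━━━━━━━━━━━━━━━━┛  
┃│ 14┏━━━━━━━━━━━━━━━━━━━━━━━━┓       
┃└───┃ CheckboxTree           ┃       
┃Move┠────────────────────────┨       
┃    ┃>[-] repo/              ┃       
┃    ┃   [-] bin/             ┃       
┃    ┃     [-] static/        ┃       


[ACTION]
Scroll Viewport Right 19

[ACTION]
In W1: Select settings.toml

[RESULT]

   ┃workers = false                ┃  
┏━━┃interval = "utf-8"             ┃━━
┃ S┃secret_key = 5432              ┃  
┠──┃                               ┃──
┃┌─┃                               ┃  
┃│ ┃                               ┃  
┃├─┃                               ┃  
┃│ ┃                               ┃  
┃├─┃                               ┃  
┃│ ┃                               ┃  
┃├─┗━━━━━━━━━━━━━━━━━━━━━━━━━━━━━━━┛  
┃│ 14┏━━━━━━━━━━━━━━━━━━━━━━━━┓       
┃└───┃ CheckboxTree           ┃       
┃Move┠────────────────────────┨       
┃    ┃>[-] repo/              ┃       
┃    ┃   [-] bin/             ┃       
┃    ┃     [-] static/        ┃       


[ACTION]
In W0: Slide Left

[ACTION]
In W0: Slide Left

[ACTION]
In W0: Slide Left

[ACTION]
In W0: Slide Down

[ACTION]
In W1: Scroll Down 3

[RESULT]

   ┃                               ┃  
┏━━┃                               ┃━━
┃ S┃                               ┃  
┠──┃                               ┃──
┃┌─┃                               ┃  
┃│ ┃                               ┃  
┃├─┃                               ┃  
┃│ ┃                               ┃  
┃├─┃                               ┃  
┃│ ┃                               ┃  
┃├─┗━━━━━━━━━━━━━━━━━━━━━━━━━━━━━━━┛  
┃│ 14┏━━━━━━━━━━━━━━━━━━━━━━━━┓       
┃└───┃ CheckboxTree           ┃       
┃Move┠────────────────────────┨       
┃    ┃>[-] repo/              ┃       
┃    ┃   [-] bin/             ┃       
┃    ┃     [-] static/        ┃       


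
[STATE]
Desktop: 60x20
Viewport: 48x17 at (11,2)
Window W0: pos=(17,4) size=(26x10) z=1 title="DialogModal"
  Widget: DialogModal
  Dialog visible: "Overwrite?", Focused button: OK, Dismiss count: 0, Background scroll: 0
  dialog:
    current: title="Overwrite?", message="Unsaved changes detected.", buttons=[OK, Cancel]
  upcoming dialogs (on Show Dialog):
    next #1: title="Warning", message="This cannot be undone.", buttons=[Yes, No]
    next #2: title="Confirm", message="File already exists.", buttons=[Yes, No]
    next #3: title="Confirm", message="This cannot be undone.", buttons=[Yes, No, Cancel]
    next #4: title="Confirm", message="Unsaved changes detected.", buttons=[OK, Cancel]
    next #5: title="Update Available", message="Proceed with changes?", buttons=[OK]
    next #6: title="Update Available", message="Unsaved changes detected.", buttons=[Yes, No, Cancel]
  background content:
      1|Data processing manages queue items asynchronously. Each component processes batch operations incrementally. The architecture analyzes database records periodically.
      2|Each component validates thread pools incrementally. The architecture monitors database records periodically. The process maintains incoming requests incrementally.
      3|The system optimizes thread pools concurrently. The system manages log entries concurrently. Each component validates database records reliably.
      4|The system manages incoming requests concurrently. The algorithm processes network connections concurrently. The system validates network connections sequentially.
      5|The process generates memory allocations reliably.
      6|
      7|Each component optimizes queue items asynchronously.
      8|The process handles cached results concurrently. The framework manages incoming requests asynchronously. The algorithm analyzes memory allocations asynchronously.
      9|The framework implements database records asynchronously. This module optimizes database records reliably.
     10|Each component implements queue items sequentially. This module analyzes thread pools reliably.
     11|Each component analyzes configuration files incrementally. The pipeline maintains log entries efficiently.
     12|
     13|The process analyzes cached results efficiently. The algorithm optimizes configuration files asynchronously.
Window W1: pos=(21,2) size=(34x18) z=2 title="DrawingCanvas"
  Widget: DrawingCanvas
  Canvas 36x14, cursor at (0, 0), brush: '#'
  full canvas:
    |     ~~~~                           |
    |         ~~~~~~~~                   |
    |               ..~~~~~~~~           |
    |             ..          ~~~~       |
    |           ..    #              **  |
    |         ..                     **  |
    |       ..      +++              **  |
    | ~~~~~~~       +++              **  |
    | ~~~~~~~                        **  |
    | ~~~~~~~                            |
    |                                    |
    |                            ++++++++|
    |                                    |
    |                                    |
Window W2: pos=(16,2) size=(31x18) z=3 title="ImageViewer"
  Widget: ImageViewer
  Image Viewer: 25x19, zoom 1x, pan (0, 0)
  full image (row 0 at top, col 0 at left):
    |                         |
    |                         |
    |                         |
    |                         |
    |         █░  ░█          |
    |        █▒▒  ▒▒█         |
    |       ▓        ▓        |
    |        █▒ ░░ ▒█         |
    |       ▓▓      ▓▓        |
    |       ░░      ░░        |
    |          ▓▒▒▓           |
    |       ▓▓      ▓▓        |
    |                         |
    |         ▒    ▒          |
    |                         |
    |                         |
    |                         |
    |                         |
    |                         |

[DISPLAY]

     ┏━━━━━━━━━━━━━━━━━━━━━━━━━━━━━┓━━━━━━━┓    
     ┃ ImageViewer                 ┃       ┃    
     ┠─────────────────────────────┨───────┨    
     ┃                             ┃       ┃    
     ┃                             ┃       ┃    
     ┃                             ┃       ┃    
     ┃                             ┃~~~~   ┃    
     ┃         █░  ░█              ┃       ┃    
     ┃        █▒▒  ▒▒█             ┃       ┃    
     ┃       ▓        ▓            ┃       ┃    
     ┃        █▒ ░░ ▒█             ┃       ┃    
     ┃       ▓▓      ▓▓            ┃       ┃    
     ┃       ░░      ░░            ┃       ┃    
     ┃          ▓▒▒▓               ┃       ┃    
     ┃       ▓▓      ▓▓            ┃   ++++┃    
     ┃                             ┃       ┃    
     ┃         ▒    ▒              ┃       ┃    


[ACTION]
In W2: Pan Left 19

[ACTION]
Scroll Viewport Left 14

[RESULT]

                ┏━━━━━━━━━━━━━━━━━━━━━━━━━━━━━┓━
                ┃ ImageViewer                 ┃ 
                ┠─────────────────────────────┨─
                ┃                             ┃ 
                ┃                             ┃ 
                ┃                             ┃ 
                ┃                             ┃~
                ┃         █░  ░█              ┃ 
                ┃        █▒▒  ▒▒█             ┃ 
                ┃       ▓        ▓            ┃ 
                ┃        █▒ ░░ ▒█             ┃ 
                ┃       ▓▓      ▓▓            ┃ 
                ┃       ░░      ░░            ┃ 
                ┃          ▓▒▒▓               ┃ 
                ┃       ▓▓      ▓▓            ┃ 
                ┃                             ┃ 
                ┃         ▒    ▒              ┃ 


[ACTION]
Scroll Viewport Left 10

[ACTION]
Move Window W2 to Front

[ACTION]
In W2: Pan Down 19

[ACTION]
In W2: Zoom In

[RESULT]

                ┏━━━━━━━━━━━━━━━━━━━━━━━━━━━━━┓━
                ┃ ImageViewer                 ┃ 
                ┠─────────────────────────────┨─
                ┃              ░░░░           ┃ 
                ┃                    ▓▓▒▒▒▒▓▓ ┃ 
                ┃                    ▓▓▒▒▒▒▓▓ ┃ 
                ┃              ▓▓▓▓           ┃~
                ┃              ▓▓▓▓           ┃ 
                ┃                             ┃ 
                ┃                             ┃ 
                ┃                  ▒▒        ▒┃ 
                ┃                  ▒▒        ▒┃ 
                ┃                             ┃ 
                ┃                             ┃ 
                ┃                             ┃ 
                ┃                             ┃ 
                ┃                             ┃ 


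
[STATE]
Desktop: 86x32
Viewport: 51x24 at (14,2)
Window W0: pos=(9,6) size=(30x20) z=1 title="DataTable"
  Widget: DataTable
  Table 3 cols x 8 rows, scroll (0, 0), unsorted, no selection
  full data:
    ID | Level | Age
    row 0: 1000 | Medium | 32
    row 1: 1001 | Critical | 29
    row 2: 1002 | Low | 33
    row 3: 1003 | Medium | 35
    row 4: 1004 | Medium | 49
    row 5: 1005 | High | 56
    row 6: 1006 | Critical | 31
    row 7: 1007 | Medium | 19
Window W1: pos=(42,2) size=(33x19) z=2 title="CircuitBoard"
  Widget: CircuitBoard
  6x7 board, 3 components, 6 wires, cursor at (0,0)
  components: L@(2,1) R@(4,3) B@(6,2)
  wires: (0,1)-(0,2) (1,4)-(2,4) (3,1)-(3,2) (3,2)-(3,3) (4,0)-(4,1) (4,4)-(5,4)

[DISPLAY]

                            ┏━━━━━━━━━━━━━━━━━━━━━━
                            ┃ CircuitBoard         
                            ┠──────────────────────
                            ┃   0 1 2 3 4 5        
━━━━━━━━━━━━━━━━━━━━━━━━┓   ┃0  [.]  · ─ ·         
aTable                  ┃   ┃                      
────────────────────────┨   ┃1                   · 
│Level   │Age           ┃   ┃                    │ 
┼────────┼───           ┃   ┃2       L           · 
│Medium  │32            ┃   ┃                      
│Critical│29            ┃   ┃3       · ─ · ─ ·     
│Low     │33            ┃   ┃                      
│Medium  │35            ┃   ┃4   · ─ ·       R   · 
│Medium  │49            ┃   ┃                    │ 
│High    │56            ┃   ┃5                   · 
│Critical│31            ┃   ┃                      
│Medium  │19            ┃   ┃6           B         
                        ┃   ┃Cursor: (0,0)         
                        ┃   ┗━━━━━━━━━━━━━━━━━━━━━━
                        ┃                          
                        ┃                          
                        ┃                          
                        ┃                          
━━━━━━━━━━━━━━━━━━━━━━━━┛                          


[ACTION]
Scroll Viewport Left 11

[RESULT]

                                       ┏━━━━━━━━━━━
                                       ┃ CircuitBoa
                                       ┠───────────
                                       ┃   0 1 2 3 
      ┏━━━━━━━━━━━━━━━━━━━━━━━━━━━━┓   ┃0  [.]  · ─
      ┃ DataTable                  ┃   ┃           
      ┠────────────────────────────┨   ┃1          
      ┃ID  │Level   │Age           ┃   ┃           
      ┃────┼────────┼───           ┃   ┃2       L  
      ┃1000│Medium  │32            ┃   ┃           
      ┃1001│Critical│29            ┃   ┃3       · ─
      ┃1002│Low     │33            ┃   ┃           
      ┃1003│Medium  │35            ┃   ┃4   · ─ ·  
      ┃1004│Medium  │49            ┃   ┃           
      ┃1005│High    │56            ┃   ┃5          
      ┃1006│Critical│31            ┃   ┃           
      ┃1007│Medium  │19            ┃   ┃6          
      ┃                            ┃   ┃Cursor: (0,
      ┃                            ┃   ┗━━━━━━━━━━━
      ┃                            ┃               
      ┃                            ┃               
      ┃                            ┃               
      ┃                            ┃               
      ┗━━━━━━━━━━━━━━━━━━━━━━━━━━━━┛               


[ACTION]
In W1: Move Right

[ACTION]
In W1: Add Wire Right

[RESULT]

                                       ┏━━━━━━━━━━━
                                       ┃ CircuitBoa
                                       ┠───────────
                                       ┃   0 1 2 3 
      ┏━━━━━━━━━━━━━━━━━━━━━━━━━━━━┓   ┃0      [.]─
      ┃ DataTable                  ┃   ┃           
      ┠────────────────────────────┨   ┃1          
      ┃ID  │Level   │Age           ┃   ┃           
      ┃────┼────────┼───           ┃   ┃2       L  
      ┃1000│Medium  │32            ┃   ┃           
      ┃1001│Critical│29            ┃   ┃3       · ─
      ┃1002│Low     │33            ┃   ┃           
      ┃1003│Medium  │35            ┃   ┃4   · ─ ·  
      ┃1004│Medium  │49            ┃   ┃           
      ┃1005│High    │56            ┃   ┃5          
      ┃1006│Critical│31            ┃   ┃           
      ┃1007│Medium  │19            ┃   ┃6          
      ┃                            ┃   ┃Cursor: (0,
      ┃                            ┃   ┗━━━━━━━━━━━
      ┃                            ┃               
      ┃                            ┃               
      ┃                            ┃               
      ┃                            ┃               
      ┗━━━━━━━━━━━━━━━━━━━━━━━━━━━━┛               


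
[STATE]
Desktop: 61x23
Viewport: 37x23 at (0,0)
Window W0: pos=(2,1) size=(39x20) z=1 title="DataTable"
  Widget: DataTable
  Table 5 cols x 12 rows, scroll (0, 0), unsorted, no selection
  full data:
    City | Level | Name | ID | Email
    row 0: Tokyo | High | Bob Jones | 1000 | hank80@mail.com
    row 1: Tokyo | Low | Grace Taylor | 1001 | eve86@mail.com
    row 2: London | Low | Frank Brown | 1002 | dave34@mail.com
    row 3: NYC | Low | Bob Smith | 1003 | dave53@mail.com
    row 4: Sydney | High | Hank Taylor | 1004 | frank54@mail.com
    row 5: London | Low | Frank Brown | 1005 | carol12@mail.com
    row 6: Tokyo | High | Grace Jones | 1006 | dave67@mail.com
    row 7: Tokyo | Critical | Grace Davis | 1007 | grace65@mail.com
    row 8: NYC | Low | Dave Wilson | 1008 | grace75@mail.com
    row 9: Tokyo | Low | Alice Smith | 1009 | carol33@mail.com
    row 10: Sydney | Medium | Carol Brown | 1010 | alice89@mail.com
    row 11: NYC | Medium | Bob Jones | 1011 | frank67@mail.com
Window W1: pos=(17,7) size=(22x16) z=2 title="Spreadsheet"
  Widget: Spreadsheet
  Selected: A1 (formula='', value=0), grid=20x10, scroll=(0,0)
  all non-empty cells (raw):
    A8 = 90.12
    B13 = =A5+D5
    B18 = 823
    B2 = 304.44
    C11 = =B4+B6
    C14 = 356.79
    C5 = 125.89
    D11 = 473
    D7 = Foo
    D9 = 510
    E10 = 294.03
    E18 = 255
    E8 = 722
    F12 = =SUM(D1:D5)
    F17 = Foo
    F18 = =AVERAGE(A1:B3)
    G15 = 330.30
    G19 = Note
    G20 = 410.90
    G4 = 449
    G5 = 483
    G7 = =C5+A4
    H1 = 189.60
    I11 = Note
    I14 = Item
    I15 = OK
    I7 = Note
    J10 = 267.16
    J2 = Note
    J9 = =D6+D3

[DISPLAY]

                                     
  ┏━━━━━━━━━━━━━━━━━━━━━━━━━━━━━━━━━━
  ┃ DataTable                        
  ┠──────────────────────────────────
  ┃City  │Level   │Name        │ID  │
  ┃──────┼────────┼────────────┼────┼
  ┃Tokyo │High    │Bob Jones   │1000│
  ┃Tokyo │Low    ┏━━━━━━━━━━━━━━━━━━━
  ┃London│Low    ┃ Spreadsheet       
  ┃NYC   │Low    ┠───────────────────
  ┃Sydney│High   ┃A1:                
  ┃London│Low    ┃       A       B   
  ┃Tokyo │High   ┃-------------------
  ┃Tokyo │Critica┃  1      [0]       
  ┃NYC   │Low    ┃  2        0  304.4
  ┃Tokyo │Low    ┃  3        0       
  ┃Sydney│Medium ┃  4        0       
  ┃NYC   │Medium ┃  5        0       
  ┃              ┃  6        0       
  ┃              ┃  7        0       
  ┗━━━━━━━━━━━━━━┃  8    90.12       
                 ┃  9        0       
                 ┗━━━━━━━━━━━━━━━━━━━


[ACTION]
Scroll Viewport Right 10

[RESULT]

                                     
━━━━━━━━━━━━━━━━━━━━━━━━━━━━━━┓      
ble                           ┃      
──────────────────────────────┨      
Level   │Name        │ID  │Ema┃      
────────┼────────────┼────┼───┃      
High    │Bob Jones   │1000│han┃      
Low    ┏━━━━━━━━━━━━━━━━━━━━┓e┃      
Low    ┃ Spreadsheet        ┃v┃      
Low    ┠────────────────────┨v┃      
High   ┃A1:                 ┃a┃      
Low    ┃       A       B    ┃r┃      
High   ┃--------------------┃v┃      
Critica┃  1      [0]       0┃a┃      
Low    ┃  2        0  304.44┃a┃      
Low    ┃  3        0       0┃r┃      
Medium ┃  4        0       0┃i┃      
Medium ┃  5        0       0┃a┃      
       ┃  6        0       0┃ ┃      
       ┃  7        0       0┃ ┃      
━━━━━━━┃  8    90.12       0┃━┛      
       ┃  9        0       0┃        
       ┗━━━━━━━━━━━━━━━━━━━━┛        


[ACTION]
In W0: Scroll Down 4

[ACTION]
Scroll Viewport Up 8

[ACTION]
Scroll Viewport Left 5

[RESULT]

                                     
━━━━━━━━━━━━━━━━━━━━━━━━━━━━━━━━━━━┓ 
ataTable                           ┃ 
───────────────────────────────────┨ 
ty  │Level   │Name        │ID  │Ema┃ 
────┼────────┼────────────┼────┼───┃ 
kyo │High    │Bob Jones   │1000│han┃ 
kyo │Low    ┏━━━━━━━━━━━━━━━━━━━━┓e┃ 
ndon│Low    ┃ Spreadsheet        ┃v┃ 
C   │Low    ┠────────────────────┨v┃ 
dney│High   ┃A1:                 ┃a┃ 
ndon│Low    ┃       A       B    ┃r┃ 
kyo │High   ┃--------------------┃v┃ 
kyo │Critica┃  1      [0]       0┃a┃ 
C   │Low    ┃  2        0  304.44┃a┃ 
kyo │Low    ┃  3        0       0┃r┃ 
dney│Medium ┃  4        0       0┃i┃ 
C   │Medium ┃  5        0       0┃a┃ 
            ┃  6        0       0┃ ┃ 
            ┃  7        0       0┃ ┃ 
━━━━━━━━━━━━┃  8    90.12       0┃━┛ 
            ┃  9        0       0┃   
            ┗━━━━━━━━━━━━━━━━━━━━┛   
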